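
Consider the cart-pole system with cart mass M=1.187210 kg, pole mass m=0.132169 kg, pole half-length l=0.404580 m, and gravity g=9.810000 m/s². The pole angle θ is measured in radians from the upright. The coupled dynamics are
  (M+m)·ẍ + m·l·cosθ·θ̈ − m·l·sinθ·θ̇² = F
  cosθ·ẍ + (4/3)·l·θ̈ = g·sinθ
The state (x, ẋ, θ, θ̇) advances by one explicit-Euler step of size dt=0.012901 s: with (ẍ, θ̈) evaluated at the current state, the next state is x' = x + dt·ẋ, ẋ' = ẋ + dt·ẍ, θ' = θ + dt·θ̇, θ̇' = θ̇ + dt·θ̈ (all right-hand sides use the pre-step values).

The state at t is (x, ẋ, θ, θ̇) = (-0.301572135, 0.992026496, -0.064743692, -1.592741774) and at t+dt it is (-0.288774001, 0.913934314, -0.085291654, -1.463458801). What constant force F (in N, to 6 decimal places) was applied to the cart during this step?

F = -7.442935 N

ẍ = (ẋ'−ẋ)/dt = (0.913934314−0.992026496)/0.012901 = -6.053188
θ̈ = (θ̇'−θ̇)/dt = (-1.463458801−-1.592741774)/0.012901 = 10.021159
sinθ=-0.064698, cosθ=0.997905
F = (M+m)·ẍ + m·l·cosθ·θ̈ − m·l·sinθ·θ̇² = -7.986450 + 0.534738 − -0.008776 = -7.442935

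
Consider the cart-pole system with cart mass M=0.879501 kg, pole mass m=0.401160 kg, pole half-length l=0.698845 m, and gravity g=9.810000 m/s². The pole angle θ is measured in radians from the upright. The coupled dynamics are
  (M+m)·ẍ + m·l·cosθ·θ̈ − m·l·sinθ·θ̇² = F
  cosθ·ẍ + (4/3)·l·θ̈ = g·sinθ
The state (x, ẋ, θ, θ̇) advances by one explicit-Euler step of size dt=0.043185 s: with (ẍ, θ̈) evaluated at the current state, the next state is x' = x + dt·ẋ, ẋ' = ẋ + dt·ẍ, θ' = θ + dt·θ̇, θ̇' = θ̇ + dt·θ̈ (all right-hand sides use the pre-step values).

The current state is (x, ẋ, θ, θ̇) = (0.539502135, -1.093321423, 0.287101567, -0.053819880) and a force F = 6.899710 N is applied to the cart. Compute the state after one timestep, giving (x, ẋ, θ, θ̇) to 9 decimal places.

(0.492287049, -0.830991563, 0.284777355, -0.195082215)

sinθ=0.283173622, cosθ=0.959068663
temp = (F + m·l·θ̇²·sinθ)/(M+m) = (6.899710 + 0.000229952)/1.280661 = 5.387795796
θ̈ = (g·sinθ − cosθ·temp)/(l·(4/3 − m·cos²θ/(M+m))) = -3.271097248
ẍ = temp − m·l·θ̈·cosθ/(M+m) = 6.074559694
Euler: x'=0.539502135+0.043185·-1.093321423=0.492287049, ẋ'=-1.093321423+0.043185·6.074559694=-0.830991563
       θ'=0.287101567+0.043185·-0.053819880=0.284777355, θ̇'=-0.053819880+0.043185·-3.271097248=-0.195082215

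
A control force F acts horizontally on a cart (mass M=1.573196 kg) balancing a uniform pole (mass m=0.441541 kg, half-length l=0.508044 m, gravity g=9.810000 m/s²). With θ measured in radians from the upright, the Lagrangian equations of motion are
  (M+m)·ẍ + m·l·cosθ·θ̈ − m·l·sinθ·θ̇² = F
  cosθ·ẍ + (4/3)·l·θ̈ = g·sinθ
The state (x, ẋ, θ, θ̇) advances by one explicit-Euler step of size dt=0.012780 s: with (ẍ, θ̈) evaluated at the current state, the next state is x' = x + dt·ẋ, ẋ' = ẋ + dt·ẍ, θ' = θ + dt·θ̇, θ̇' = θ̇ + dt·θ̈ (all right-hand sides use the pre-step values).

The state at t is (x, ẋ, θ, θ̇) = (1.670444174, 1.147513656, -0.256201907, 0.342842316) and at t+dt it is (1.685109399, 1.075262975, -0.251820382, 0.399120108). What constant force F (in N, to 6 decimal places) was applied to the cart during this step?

ẍ = (ẋ'−ẋ)/dt = (1.075262975−1.147513656)/0.012780 = -5.653418
θ̈ = (θ̇'−θ̇)/dt = (0.399120108−0.342842316)/0.012780 = 4.403583
sinθ=-0.253408, cosθ=0.967359
F = (M+m)·ẍ + m·l·cosθ·θ̈ − m·l·sinθ·θ̇² = -11.390150 + 0.955579 − -0.006682 = -10.427890

F = -10.427890 N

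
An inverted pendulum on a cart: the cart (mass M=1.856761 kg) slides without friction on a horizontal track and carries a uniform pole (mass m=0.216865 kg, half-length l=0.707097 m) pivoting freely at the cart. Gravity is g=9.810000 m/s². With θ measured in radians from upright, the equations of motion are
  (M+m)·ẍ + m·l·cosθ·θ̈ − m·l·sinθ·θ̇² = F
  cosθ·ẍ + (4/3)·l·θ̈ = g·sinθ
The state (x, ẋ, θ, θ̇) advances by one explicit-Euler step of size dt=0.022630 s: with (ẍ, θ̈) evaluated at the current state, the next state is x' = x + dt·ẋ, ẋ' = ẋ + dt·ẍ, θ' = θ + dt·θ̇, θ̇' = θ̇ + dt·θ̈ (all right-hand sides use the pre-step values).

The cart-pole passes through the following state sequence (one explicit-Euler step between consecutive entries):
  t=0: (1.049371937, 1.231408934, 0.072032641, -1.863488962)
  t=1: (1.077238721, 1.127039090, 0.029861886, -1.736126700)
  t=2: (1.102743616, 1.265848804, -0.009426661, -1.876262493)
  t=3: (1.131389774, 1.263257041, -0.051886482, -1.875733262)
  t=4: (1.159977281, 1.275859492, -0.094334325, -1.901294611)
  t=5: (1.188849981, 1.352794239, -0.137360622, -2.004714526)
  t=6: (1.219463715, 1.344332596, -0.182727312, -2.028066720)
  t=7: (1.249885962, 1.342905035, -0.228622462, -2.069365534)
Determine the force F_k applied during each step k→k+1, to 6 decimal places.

step 0→1:
  ẍ = (ẋ'−ẋ)/dt = (1.127039090−1.231408934)/0.022630 = -4.612013
  θ̈ = (θ̇'−θ̇)/dt = (-1.736126700−-1.863488962)/0.022630 = 5.628027
  sinθ=0.071970, cosθ=0.997407
  F = (M+m)·ẍ + m·l·cosθ·θ̈ − m·l·sinθ·θ̇² = -9.563589 + 0.860790 − 0.038324 = -8.741124
step 1→2:
  ẍ = (ẋ'−ẋ)/dt = (1.265848804−1.127039090)/0.022630 = 6.133880
  θ̈ = (θ̇'−θ̇)/dt = (-1.876262493−-1.736126700)/0.022630 = -6.192479
  sinθ=0.029857, cosθ=0.999554
  F = (M+m)·ẍ + m·l·cosθ·θ̈ − m·l·sinθ·θ̇² = 12.719374 + -0.949160 − 0.013800 = 11.756414
step 2→3:
  ẍ = (ẋ'−ẋ)/dt = (1.263257041−1.265848804)/0.022630 = -0.114528
  θ̈ = (θ̇'−θ̇)/dt = (-1.875733262−-1.876262493)/0.022630 = 0.023386
  sinθ=-0.009427, cosθ=0.999956
  F = (M+m)·ẍ + m·l·cosθ·θ̈ − m·l·sinθ·θ̇² = -0.237488 + 0.003586 − -0.005089 = -0.228813
step 3→4:
  ẍ = (ẋ'−ẋ)/dt = (1.275859492−1.263257041)/0.022630 = 0.556891
  θ̈ = (θ̇'−θ̇)/dt = (-1.901294611−-1.875733262)/0.022630 = -1.129534
  sinθ=-0.051863, cosθ=0.998654
  F = (M+m)·ẍ + m·l·cosθ·θ̈ − m·l·sinθ·θ̇² = 1.154784 + -0.172975 − -0.027981 = 1.009791
step 4→5:
  ẍ = (ẋ'−ẋ)/dt = (1.352794239−1.275859492)/0.022630 = 3.399679
  θ̈ = (θ̇'−θ̇)/dt = (-2.004714526−-1.901294611)/0.022630 = -4.570036
  sinθ=-0.094194, cosθ=0.995554
  F = (M+m)·ẍ + m·l·cosθ·θ̈ − m·l·sinθ·θ̇² = 7.049664 + -0.697674 − -0.052215 = 6.404204
step 5→6:
  ẍ = (ẋ'−ẋ)/dt = (1.344332596−1.352794239)/0.022630 = -0.373913
  θ̈ = (θ̇'−θ̇)/dt = (-2.028066720−-2.004714526)/0.022630 = -1.031913
  sinθ=-0.136929, cosθ=0.990581
  F = (M+m)·ẍ + m·l·cosθ·θ̈ − m·l·sinθ·θ̇² = -0.775355 + -0.156748 − -0.084386 = -0.847717
step 6→7:
  ẍ = (ẋ'−ẋ)/dt = (1.342905035−1.344332596)/0.022630 = -0.063083
  θ̈ = (θ̇'−θ̇)/dt = (-2.069365534−-2.028066720)/0.022630 = -1.824959
  sinθ=-0.181712, cosθ=0.983352
  F = (M+m)·ẍ + m·l·cosθ·θ̈ − m·l·sinθ·θ̇² = -0.130810 + -0.275189 − -0.114609 = -0.291390

F_0 = -8.741124 N
F_1 = 11.756414 N
F_2 = -0.228813 N
F_3 = 1.009791 N
F_4 = 6.404204 N
F_5 = -0.847717 N
F_6 = -0.291390 N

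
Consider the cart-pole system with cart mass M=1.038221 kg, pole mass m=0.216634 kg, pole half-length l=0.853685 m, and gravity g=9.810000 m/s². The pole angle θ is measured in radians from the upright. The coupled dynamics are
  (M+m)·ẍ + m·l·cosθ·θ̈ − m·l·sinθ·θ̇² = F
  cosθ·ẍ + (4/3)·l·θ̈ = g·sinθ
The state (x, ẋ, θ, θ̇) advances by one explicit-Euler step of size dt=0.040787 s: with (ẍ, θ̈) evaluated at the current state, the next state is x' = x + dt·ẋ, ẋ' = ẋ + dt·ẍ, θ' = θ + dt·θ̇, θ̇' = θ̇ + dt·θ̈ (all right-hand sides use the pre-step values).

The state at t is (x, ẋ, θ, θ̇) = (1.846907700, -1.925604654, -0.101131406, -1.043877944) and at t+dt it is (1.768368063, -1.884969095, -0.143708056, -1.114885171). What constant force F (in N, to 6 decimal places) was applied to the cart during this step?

ẍ = (ẋ'−ẋ)/dt = (-1.884969095−-1.925604654)/0.040787 = 0.996287
θ̈ = (θ̇'−θ̇)/dt = (-1.114885171−-1.043877944)/0.040787 = -1.740928
sinθ=-0.100959, cosθ=0.994891
F = (M+m)·ẍ + m·l·cosθ·θ̈ − m·l·sinθ·θ̇² = 1.250196 + -0.320317 − -0.020346 = 0.950224

F = 0.950224 N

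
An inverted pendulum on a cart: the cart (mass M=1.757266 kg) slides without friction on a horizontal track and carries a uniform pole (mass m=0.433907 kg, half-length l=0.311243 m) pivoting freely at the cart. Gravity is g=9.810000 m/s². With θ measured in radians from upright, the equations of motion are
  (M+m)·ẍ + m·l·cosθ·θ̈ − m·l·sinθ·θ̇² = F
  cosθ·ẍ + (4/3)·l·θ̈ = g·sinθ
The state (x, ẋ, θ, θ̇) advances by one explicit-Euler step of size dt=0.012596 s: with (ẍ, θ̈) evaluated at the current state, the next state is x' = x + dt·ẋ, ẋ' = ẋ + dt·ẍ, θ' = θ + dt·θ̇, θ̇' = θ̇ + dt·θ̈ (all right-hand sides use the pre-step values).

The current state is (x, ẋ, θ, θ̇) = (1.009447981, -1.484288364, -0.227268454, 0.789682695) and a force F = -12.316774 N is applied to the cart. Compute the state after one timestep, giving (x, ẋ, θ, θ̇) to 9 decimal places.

sinθ=-0.225317062, cosθ=0.974285493
temp = (F + m·l·θ̇²·sinθ)/(M+m) = (-12.316774 + -0.018975602)/2.191173 = -5.629746990
θ̈ = (g·sinθ − cosθ·temp)/(l·(4/3 − m·cos²θ/(M+m))) = 9.185837188
ẍ = temp − m·l·θ̈·cosθ/(M+m) = -6.181347376
Euler: x'=1.009447981+0.012596·-1.484288364=0.990751885, ẋ'=-1.484288364+0.012596·-6.181347376=-1.562148616
       θ'=-0.227268454+0.012596·0.789682695=-0.217321611, θ̇'=0.789682695+0.012596·9.185837188=0.905387500

(0.990751885, -1.562148616, -0.217321611, 0.905387500)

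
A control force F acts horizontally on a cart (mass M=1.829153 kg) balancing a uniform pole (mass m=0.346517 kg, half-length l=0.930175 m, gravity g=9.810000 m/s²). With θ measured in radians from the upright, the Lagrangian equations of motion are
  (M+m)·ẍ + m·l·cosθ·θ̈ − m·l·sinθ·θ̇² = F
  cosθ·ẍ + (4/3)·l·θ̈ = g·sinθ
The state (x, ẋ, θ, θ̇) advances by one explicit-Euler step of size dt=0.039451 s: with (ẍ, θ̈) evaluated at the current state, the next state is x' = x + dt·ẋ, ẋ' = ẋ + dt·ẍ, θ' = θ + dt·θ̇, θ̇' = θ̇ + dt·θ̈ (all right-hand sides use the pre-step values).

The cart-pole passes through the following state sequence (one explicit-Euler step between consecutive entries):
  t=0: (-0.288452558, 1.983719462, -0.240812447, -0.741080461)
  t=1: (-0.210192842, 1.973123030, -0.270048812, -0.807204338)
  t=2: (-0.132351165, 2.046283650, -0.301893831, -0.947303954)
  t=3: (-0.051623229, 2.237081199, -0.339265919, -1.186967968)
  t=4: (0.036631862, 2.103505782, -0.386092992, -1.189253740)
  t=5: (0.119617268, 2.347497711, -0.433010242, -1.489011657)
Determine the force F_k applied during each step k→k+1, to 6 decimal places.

step 0→1:
  ẍ = (ẋ'−ẋ)/dt = (1.973123030−1.983719462)/0.039451 = -0.268597
  θ̈ = (θ̇'−θ̇)/dt = (-0.807204338−-0.741080461)/0.039451 = -1.676101
  sinθ=-0.238492, cosθ=0.971145
  F = (M+m)·ẍ + m·l·cosθ·θ̈ − m·l·sinθ·θ̇² = -0.584379 + -0.524654 − -0.042218 = -1.066816
step 1→2:
  ẍ = (ẋ'−ẋ)/dt = (2.046283650−1.973123030)/0.039451 = 1.854468
  θ̈ = (θ̇'−θ̇)/dt = (-0.947303954−-0.807204338)/0.039451 = -3.551231
  sinθ=-0.266778, cosθ=0.963758
  F = (M+m)·ẍ + m·l·cosθ·θ̈ − m·l·sinθ·θ̇² = 4.034711 + -1.103154 − -0.056028 = 2.987585
step 2→3:
  ẍ = (ẋ'−ẋ)/dt = (2.237081199−2.046283650)/0.039451 = 4.836317
  θ̈ = (θ̇'−θ̇)/dt = (-1.186967968−-0.947303954)/0.039451 = -6.074979
  sinθ=-0.297329, cosθ=0.954775
  F = (M+m)·ẍ + m·l·cosθ·θ̈ − m·l·sinθ·θ̇² = 10.522230 + -1.869541 − -0.086001 = 8.738690
step 3→4:
  ẍ = (ẋ'−ẋ)/dt = (2.103505782−2.237081199)/0.039451 = -3.385856
  θ̈ = (θ̇'−θ̇)/dt = (-1.189253740−-1.186967968)/0.039451 = -0.057940
  sinθ=-0.332795, cosθ=0.942999
  F = (M+m)·ẍ + m·l·cosθ·θ̈ − m·l·sinθ·θ̇² = -7.366506 + -0.017611 − -0.151128 = -7.232989
step 4→5:
  ẍ = (ẋ'−ẋ)/dt = (2.347497711−2.103505782)/0.039451 = 6.184683
  θ̈ = (θ̇'−θ̇)/dt = (-1.489011657−-1.189253740)/0.039451 = -7.598234
  sinθ=-0.376572, cosθ=0.926387
  F = (M+m)·ẍ + m·l·cosθ·θ̈ − m·l·sinθ·θ̇² = 13.455829 + -2.268791 − -0.171667 = 11.358705

F_0 = -1.066816 N
F_1 = 2.987585 N
F_2 = 8.738690 N
F_3 = -7.232989 N
F_4 = 11.358705 N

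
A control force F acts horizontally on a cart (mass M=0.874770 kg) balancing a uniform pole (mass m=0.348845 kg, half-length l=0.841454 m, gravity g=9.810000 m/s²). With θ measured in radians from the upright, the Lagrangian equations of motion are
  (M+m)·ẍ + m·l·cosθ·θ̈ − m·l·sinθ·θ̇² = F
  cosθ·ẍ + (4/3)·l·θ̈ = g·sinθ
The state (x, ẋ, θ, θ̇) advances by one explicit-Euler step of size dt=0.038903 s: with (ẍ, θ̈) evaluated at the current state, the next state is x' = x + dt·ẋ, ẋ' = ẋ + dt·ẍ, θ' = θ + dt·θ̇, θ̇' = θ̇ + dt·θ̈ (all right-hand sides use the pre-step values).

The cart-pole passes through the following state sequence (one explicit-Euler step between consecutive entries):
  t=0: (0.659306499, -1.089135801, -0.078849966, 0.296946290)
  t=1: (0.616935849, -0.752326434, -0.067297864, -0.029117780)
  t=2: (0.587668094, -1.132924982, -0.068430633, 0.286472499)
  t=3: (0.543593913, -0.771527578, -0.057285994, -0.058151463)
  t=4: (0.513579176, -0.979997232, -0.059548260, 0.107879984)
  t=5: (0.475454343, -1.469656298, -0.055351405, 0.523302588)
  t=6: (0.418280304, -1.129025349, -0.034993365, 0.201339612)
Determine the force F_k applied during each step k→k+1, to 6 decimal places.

F_0 = 8.143069 N
F_1 = -9.595088 N
F_2 = 8.774445 N
F_3 = -5.306222 N
F_4 = -12.272074 N
F_5 = 8.292698 N

step 0→1:
  ẍ = (ẋ'−ẋ)/dt = (-0.752326434−-1.089135801)/0.038903 = 8.657671
  θ̈ = (θ̇'−θ̇)/dt = (-0.029117780−0.296946290)/0.038903 = -8.381463
  sinθ=-0.078768, cosθ=0.996893
  F = (M+m)·ẍ + m·l·cosθ·θ̈ − m·l·sinθ·θ̇² = 10.593656 + -2.452626 − -0.002039 = 8.143069
step 1→2:
  ẍ = (ẋ'−ẋ)/dt = (-1.132924982−-0.752326434)/0.038903 = -9.783270
  θ̈ = (θ̇'−θ̇)/dt = (0.286472499−-0.029117780)/0.038903 = 8.112235
  sinθ=-0.067247, cosθ=0.997736
  F = (M+m)·ẍ + m·l·cosθ·θ̈ − m·l·sinθ·θ̇² = -11.970956 + 2.375851 − -0.000017 = -9.595088
step 2→3:
  ẍ = (ẋ'−ẋ)/dt = (-0.771527578−-1.132924982)/0.038903 = 9.289705
  θ̈ = (θ̇'−θ̇)/dt = (-0.058151463−0.286472499)/0.038903 = -8.858545
  sinθ=-0.068377, cosθ=0.997660
  F = (M+m)·ẍ + m·l·cosθ·θ̈ − m·l·sinθ·θ̇² = 11.367023 + -2.594225 − -0.001647 = 8.774445
step 3→4:
  ẍ = (ẋ'−ẋ)/dt = (-0.979997232−-0.771527578)/0.038903 = -5.358704
  θ̈ = (θ̇'−θ̇)/dt = (0.107879984−-0.058151463)/0.038903 = 4.267831
  sinθ=-0.057255, cosθ=0.998360
  F = (M+m)·ẍ + m·l·cosθ·θ̈ − m·l·sinθ·θ̇² = -6.556990 + 1.250711 − -0.000057 = -5.306222
step 4→5:
  ẍ = (ẋ'−ẋ)/dt = (-1.469656298−-0.979997232)/0.038903 = -12.586666
  θ̈ = (θ̇'−θ̇)/dt = (0.523302588−0.107879984)/0.038903 = 10.678421
  sinθ=-0.059513, cosθ=0.998228
  F = (M+m)·ẍ + m·l·cosθ·θ̈ − m·l·sinθ·θ̇² = -15.401233 + 3.128956 − -0.000203 = -12.272074
step 5→6:
  ẍ = (ẋ'−ẋ)/dt = (-1.129025349−-1.469656298)/0.038903 = 8.755904
  θ̈ = (θ̇'−θ̇)/dt = (0.201339612−0.523302588)/0.038903 = -8.276045
  sinθ=-0.055323, cosθ=0.998469
  F = (M+m)·ẍ + m·l·cosθ·θ̈ − m·l·sinθ·θ̇² = 10.713856 + -2.425605 − -0.004447 = 8.292698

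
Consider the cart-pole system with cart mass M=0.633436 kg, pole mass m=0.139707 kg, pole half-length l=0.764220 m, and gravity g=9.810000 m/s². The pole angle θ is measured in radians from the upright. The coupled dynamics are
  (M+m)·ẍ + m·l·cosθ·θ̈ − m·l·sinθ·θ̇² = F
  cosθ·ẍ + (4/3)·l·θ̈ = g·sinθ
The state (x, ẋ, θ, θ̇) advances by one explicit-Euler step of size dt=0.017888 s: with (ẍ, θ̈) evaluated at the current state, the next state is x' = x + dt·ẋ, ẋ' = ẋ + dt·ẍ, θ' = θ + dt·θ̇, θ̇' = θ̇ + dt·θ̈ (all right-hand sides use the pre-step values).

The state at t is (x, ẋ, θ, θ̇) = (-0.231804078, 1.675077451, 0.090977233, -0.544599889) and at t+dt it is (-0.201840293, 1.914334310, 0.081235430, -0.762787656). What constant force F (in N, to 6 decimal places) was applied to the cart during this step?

ẍ = (ẋ'−ẋ)/dt = (1.914334310−1.675077451)/0.017888 = 13.375272
θ̈ = (θ̇'−θ̇)/dt = (-0.762787656−-0.544599889)/0.017888 = -12.197438
sinθ=0.090852, cosθ=0.995864
F = (M+m)·ẍ + m·l·cosθ·θ̈ − m·l·sinθ·θ̇² = 10.340998 + -1.296897 − 0.002877 = 9.041224

F = 9.041224 N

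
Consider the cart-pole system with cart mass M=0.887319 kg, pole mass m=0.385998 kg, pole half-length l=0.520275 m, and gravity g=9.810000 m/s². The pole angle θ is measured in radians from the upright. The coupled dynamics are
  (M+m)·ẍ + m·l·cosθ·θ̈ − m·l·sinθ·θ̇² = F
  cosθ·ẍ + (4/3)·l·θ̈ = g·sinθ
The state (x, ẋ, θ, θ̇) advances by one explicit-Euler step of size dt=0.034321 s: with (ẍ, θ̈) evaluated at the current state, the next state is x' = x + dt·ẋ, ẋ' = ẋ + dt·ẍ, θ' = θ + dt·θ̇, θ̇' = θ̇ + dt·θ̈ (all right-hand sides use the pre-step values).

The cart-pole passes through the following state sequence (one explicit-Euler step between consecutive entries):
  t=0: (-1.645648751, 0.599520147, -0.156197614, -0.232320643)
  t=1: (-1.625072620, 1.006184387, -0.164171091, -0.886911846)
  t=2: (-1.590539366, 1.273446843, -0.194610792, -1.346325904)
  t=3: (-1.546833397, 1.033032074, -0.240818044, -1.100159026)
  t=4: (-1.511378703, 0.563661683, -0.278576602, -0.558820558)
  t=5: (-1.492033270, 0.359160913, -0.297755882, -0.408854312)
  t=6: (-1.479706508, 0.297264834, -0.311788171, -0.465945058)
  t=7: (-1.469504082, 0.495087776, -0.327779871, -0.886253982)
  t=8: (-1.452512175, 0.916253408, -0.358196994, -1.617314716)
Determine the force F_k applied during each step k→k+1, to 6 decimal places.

F_0 = 11.305393 N
F_1 = 7.289257 N
F_2 = -7.435824 N
F_3 = -14.279609 N
F_4 = -6.726101 N
F_5 = -2.605870 N
F_6 = 5.011841 N
F_7 = 11.626160 N

step 0→1:
  ẍ = (ẋ'−ẋ)/dt = (1.006184387−0.599520147)/0.034321 = 11.848846
  θ̈ = (θ̇'−θ̇)/dt = (-0.886911846−-0.232320643)/0.034321 = -19.072615
  sinθ=-0.155563, cosθ=0.987826
  F = (M+m)·ẍ + m·l·cosθ·θ̈ − m·l·sinθ·θ̇² = 15.087337 + -3.783630 − -0.001686 = 11.305393
step 1→2:
  ẍ = (ẋ'−ẋ)/dt = (1.273446843−1.006184387)/0.034321 = 7.787141
  θ̈ = (θ̇'−θ̇)/dt = (-1.346325904−-0.886911846)/0.034321 = -13.385800
  sinθ=-0.163435, cosθ=0.986554
  F = (M+m)·ẍ + m·l·cosθ·θ̈ − m·l·sinθ·θ̇² = 9.915499 + -2.652060 − -0.025818 = 7.289257
step 2→3:
  ẍ = (ẋ'−ẋ)/dt = (1.033032074−1.273446843)/0.034321 = -7.004888
  θ̈ = (θ̇'−θ̇)/dt = (-1.100159026−-1.346325904)/0.034321 = 7.172486
  sinθ=-0.193385, cosθ=0.981123
  F = (M+m)·ẍ + m·l·cosθ·θ̈ − m·l·sinθ·θ̇² = -8.919443 + 1.413224 − -0.070395 = -7.435824
step 3→4:
  ẍ = (ẋ'−ẋ)/dt = (0.563661683−1.033032074)/0.034321 = -13.675895
  θ̈ = (θ̇'−θ̇)/dt = (-0.558820558−-1.100159026)/0.034321 = 15.772806
  sinθ=-0.238497, cosθ=0.971143
  F = (M+m)·ẍ + m·l·cosθ·θ̈ − m·l·sinθ·θ̇² = -17.413750 + 3.076169 − -0.057971 = -14.279609
step 4→5:
  ẍ = (ẋ'−ẋ)/dt = (0.359160913−0.563661683)/0.034321 = -5.958474
  θ̈ = (θ̇'−θ̇)/dt = (-0.408854312−-0.558820558)/0.034321 = 4.369519
  sinθ=-0.274987, cosθ=0.961448
  F = (M+m)·ẍ + m·l·cosθ·θ̈ − m·l·sinθ·θ̇² = -7.587026 + 0.843679 − -0.017245 = -6.726101
step 5→6:
  ẍ = (ẋ'−ẋ)/dt = (0.297264834−0.359160913)/0.034321 = -1.803446
  θ̈ = (θ̇'−θ̇)/dt = (-0.465945058−-0.408854312)/0.034321 = -1.663435
  sinθ=-0.293376, cosθ=0.955997
  F = (M+m)·ẍ + m·l·cosθ·θ̈ − m·l·sinθ·θ̇² = -2.296359 + -0.319360 − -0.009849 = -2.605870
step 6→7:
  ẍ = (ẋ'−ẋ)/dt = (0.495087776−0.297264834)/0.034321 = 5.763904
  θ̈ = (θ̇'−θ̇)/dt = (-0.886253982−-0.465945058)/0.034321 = -12.246407
  sinθ=-0.306761, cosθ=0.951787
  F = (M+m)·ẍ + m·l·cosθ·θ̈ − m·l·sinθ·θ̇² = 7.339277 + -2.340810 − -0.013375 = 5.011841
step 7→8:
  ẍ = (ẋ'−ẋ)/dt = (0.916253408−0.495087776)/0.034321 = 12.271368
  θ̈ = (θ̇'−θ̇)/dt = (-1.617314716−-0.886253982)/0.034321 = -21.300683
  sinθ=-0.321942, cosθ=0.946759
  F = (M+m)·ẍ + m·l·cosθ·θ̈ − m·l·sinθ·θ̇² = 15.625342 + -4.049964 − -0.050782 = 11.626160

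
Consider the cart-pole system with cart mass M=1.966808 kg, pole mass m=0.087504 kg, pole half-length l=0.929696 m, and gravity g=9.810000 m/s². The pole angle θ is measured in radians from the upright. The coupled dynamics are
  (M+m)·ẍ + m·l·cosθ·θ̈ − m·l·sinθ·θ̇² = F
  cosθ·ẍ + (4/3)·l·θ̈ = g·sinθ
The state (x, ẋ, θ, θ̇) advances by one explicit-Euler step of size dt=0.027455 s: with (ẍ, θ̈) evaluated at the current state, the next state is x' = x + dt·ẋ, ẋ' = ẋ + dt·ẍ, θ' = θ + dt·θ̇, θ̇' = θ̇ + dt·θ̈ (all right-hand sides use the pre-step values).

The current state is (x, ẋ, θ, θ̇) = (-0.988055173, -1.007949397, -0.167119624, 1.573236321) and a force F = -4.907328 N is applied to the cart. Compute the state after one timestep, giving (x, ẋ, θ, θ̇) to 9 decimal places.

sinθ=-0.166342796, cosθ=0.986067987
temp = (F + m·l·θ̇²·sinθ)/(M+m) = (-4.907328 + -0.033493520)/2.054312 = -2.405097921
θ̈ = (g·sinθ − cosθ·temp)/(l·(4/3 − m·cos²θ/(M+m))) = 0.615913366
ẍ = temp − m·l·θ̈·cosθ/(M+m) = -2.429148689
Euler: x'=-0.988055173+0.027455·-1.007949397=-1.015728424, ẋ'=-1.007949397+0.027455·-2.429148689=-1.074641674
       θ'=-0.167119624+0.027455·1.573236321=-0.123926421, θ̇'=1.573236321+0.027455·0.615913366=1.590146222

(-1.015728424, -1.074641674, -0.123926421, 1.590146222)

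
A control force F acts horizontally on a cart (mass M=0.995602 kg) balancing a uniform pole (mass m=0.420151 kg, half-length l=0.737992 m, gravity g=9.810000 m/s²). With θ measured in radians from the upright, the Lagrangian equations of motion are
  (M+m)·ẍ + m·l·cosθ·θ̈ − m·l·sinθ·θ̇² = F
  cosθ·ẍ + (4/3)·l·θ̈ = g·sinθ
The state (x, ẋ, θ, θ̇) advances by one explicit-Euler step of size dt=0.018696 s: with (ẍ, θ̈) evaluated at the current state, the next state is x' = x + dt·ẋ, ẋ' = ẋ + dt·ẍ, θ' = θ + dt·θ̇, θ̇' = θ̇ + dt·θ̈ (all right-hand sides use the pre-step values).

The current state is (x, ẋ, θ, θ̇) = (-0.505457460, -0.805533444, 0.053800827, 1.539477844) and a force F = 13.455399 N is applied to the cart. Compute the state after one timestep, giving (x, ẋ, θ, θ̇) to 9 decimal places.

sinθ=0.053774876, cosθ=0.998553085
temp = (F + m·l·θ̇²·sinθ)/(M+m) = (13.455399 + 0.039516945)/1.415753 = 9.531970580
θ̈ = (g·sinθ − cosθ·temp)/(l·(4/3 − m·cos²θ/(M+m))) = -11.743118720
ẍ = temp − m·l·θ̈·cosθ/(M+m) = 12.100142978
Euler: x'=-0.505457460+0.018696·-0.805533444=-0.520517713, ẋ'=-0.805533444+0.018696·12.100142978=-0.579309171
       θ'=0.053800827+0.018696·1.539477844=0.082582905, θ̇'=1.539477844+0.018696·-11.743118720=1.319928496

(-0.520517713, -0.579309171, 0.082582905, 1.319928496)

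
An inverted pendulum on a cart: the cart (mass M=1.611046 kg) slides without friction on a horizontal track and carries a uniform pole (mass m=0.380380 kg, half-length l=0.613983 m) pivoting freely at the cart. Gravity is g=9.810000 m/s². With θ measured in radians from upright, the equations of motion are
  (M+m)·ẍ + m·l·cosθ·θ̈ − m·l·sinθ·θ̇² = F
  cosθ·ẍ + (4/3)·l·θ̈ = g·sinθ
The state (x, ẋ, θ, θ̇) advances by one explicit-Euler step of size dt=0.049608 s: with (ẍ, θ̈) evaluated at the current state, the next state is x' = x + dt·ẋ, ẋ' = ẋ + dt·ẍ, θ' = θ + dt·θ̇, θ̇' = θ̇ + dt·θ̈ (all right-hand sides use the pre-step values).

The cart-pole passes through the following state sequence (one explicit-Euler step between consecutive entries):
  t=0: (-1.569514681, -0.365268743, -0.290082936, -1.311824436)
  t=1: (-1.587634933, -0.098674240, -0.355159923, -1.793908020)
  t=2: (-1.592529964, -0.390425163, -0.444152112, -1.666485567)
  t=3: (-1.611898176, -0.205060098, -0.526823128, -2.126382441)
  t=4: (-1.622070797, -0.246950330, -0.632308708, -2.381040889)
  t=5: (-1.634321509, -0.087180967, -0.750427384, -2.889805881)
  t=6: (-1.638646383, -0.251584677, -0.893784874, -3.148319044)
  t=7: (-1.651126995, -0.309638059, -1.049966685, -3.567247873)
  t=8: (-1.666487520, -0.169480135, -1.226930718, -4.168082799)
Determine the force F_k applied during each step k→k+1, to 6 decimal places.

step 0→1:
  ẍ = (ẋ'−ẋ)/dt = (-0.098674240−-0.365268743)/0.049608 = 5.374022
  θ̈ = (θ̇'−θ̇)/dt = (-1.793908020−-1.311824436)/0.049608 = -9.717860
  sinθ=-0.286032, cosθ=0.958220
  F = (M+m)·ẍ + m·l·cosθ·θ̈ − m·l·sinθ·θ̇² = 10.701968 + -2.174753 − -0.114958 = 8.642173
step 1→2:
  ẍ = (ẋ'−ẋ)/dt = (-0.390425163−-0.098674240)/0.049608 = -5.881126
  θ̈ = (θ̇'−θ̇)/dt = (-1.666485567−-1.793908020)/0.049608 = 2.568587
  sinθ=-0.347740, cosθ=0.937591
  F = (M+m)·ẍ + m·l·cosθ·θ̈ − m·l·sinθ·θ̇² = -11.711828 + 0.562447 − -0.261354 = -10.888027
step 2→3:
  ẍ = (ẋ'−ẋ)/dt = (-0.205060098−-0.390425163)/0.049608 = 3.736596
  θ̈ = (θ̇'−θ̇)/dt = (-2.126382441−-1.666485567)/0.049608 = -9.270619
  sinθ=-0.429692, cosθ=0.902975
  F = (M+m)·ẍ + m·l·cosθ·θ̈ − m·l·sinθ·θ̇² = 7.441155 + -1.955053 − -0.278699 = 5.764800
step 3→4:
  ẍ = (ẋ'−ẋ)/dt = (-0.246950330−-0.205060098)/0.049608 = -0.844425
  θ̈ = (θ̇'−θ̇)/dt = (-2.381040889−-2.126382441)/0.049608 = -5.133415
  sinθ=-0.502790, cosθ=0.864409
  F = (M+m)·ẍ + m·l·cosθ·θ̈ − m·l·sinθ·θ̇² = -1.681610 + -1.036333 − -0.530937 = -2.187006
step 4→5:
  ẍ = (ẋ'−ẋ)/dt = (-0.087180967−-0.246950330)/0.049608 = 3.220637
  θ̈ = (θ̇'−θ̇)/dt = (-2.889805881−-2.381040889)/0.049608 = -10.255705
  sinθ=-0.591009, cosθ=0.806665
  F = (M+m)·ẍ + m·l·cosθ·θ̈ − m·l·sinθ·θ̇² = 6.413660 + -1.932114 − -0.782531 = 5.264077
step 5→6:
  ẍ = (ẋ'−ẋ)/dt = (-0.251584677−-0.087180967)/0.049608 = -3.314056
  θ̈ = (θ̇'−θ̇)/dt = (-3.148319044−-2.889805881)/0.049608 = -5.211118
  sinθ=-0.681951, cosθ=0.731397
  F = (M+m)·ẍ + m·l·cosθ·θ̈ − m·l·sinθ·θ̇² = -6.599698 + -0.890140 − -1.330040 = -6.159798
step 6→7:
  ẍ = (ẋ'−ẋ)/dt = (-0.309638059−-0.251584677)/0.049608 = -1.170242
  θ̈ = (θ̇'−θ̇)/dt = (-3.567247873−-3.148319044)/0.049608 = -8.444784
  sinθ=-0.779448, cosθ=0.626466
  F = (M+m)·ẍ + m·l·cosθ·θ̈ − m·l·sinθ·θ̇² = -2.330451 + -1.235550 − -1.804342 = -1.761659
step 7→8:
  ẍ = (ẋ'−ẋ)/dt = (-0.169480135−-0.309638059)/0.049608 = 2.825309
  θ̈ = (θ̇'−θ̇)/dt = (-4.168082799−-3.567247873)/0.049608 = -12.111654
  sinθ=-0.867407, cosθ=0.497600
  F = (M+m)·ẍ + m·l·cosθ·θ̈ − m·l·sinθ·θ̇² = 5.626394 + -1.407530 − -2.577884 = 6.796747

F_0 = 8.642173 N
F_1 = -10.888027 N
F_2 = 5.764800 N
F_3 = -2.187006 N
F_4 = 5.264077 N
F_5 = -6.159798 N
F_6 = -1.761659 N
F_7 = 6.796747 N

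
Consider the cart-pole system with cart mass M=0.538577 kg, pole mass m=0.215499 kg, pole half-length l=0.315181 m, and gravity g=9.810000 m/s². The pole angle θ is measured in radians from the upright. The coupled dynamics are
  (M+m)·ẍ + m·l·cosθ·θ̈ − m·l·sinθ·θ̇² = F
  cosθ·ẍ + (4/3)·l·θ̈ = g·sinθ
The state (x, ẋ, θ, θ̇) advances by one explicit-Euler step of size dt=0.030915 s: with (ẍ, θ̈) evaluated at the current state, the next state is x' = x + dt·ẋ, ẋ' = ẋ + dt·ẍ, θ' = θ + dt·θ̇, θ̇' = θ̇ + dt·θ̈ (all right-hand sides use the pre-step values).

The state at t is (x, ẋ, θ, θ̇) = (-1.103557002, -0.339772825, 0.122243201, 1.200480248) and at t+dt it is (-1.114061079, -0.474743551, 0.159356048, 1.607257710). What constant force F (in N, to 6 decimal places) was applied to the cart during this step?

F = -2.417097 N

ẍ = (ẋ'−ẋ)/dt = (-0.474743551−-0.339772825)/0.030915 = -4.365865
θ̈ = (θ̇'−θ̇)/dt = (1.607257710−1.200480248)/0.030915 = 13.157932
sinθ=0.121939, cosθ=0.992538
F = (M+m)·ẍ + m·l·cosθ·θ̈ − m·l·sinθ·θ̇² = -3.292194 + 0.887033 − 0.011936 = -2.417097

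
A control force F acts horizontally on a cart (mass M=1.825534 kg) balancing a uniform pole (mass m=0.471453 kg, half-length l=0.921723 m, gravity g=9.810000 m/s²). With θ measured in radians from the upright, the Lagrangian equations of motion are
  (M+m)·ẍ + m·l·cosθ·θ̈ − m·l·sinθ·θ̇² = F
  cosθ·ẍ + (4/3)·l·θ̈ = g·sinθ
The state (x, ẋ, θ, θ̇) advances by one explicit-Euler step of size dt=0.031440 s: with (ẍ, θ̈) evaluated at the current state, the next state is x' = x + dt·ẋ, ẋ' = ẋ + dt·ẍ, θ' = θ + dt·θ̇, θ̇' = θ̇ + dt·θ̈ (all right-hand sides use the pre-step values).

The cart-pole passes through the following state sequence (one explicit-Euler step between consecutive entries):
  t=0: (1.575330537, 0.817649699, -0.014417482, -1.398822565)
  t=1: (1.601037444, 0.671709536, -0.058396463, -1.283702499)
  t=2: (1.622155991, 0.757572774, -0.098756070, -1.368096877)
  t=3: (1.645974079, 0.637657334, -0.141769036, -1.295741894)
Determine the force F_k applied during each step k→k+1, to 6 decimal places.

step 0→1:
  ẍ = (ẋ'−ẋ)/dt = (0.671709536−0.817649699)/0.031440 = -4.641863
  θ̈ = (θ̇'−θ̇)/dt = (-1.283702499−-1.398822565)/0.031440 = 3.661580
  sinθ=-0.014417, cosθ=0.999896
  F = (M+m)·ẍ + m·l·cosθ·θ̈ − m·l·sinθ·θ̇² = -10.662298 + 1.590971 − -0.012259 = -9.059069
step 1→2:
  ẍ = (ẋ'−ẋ)/dt = (0.757572774−0.671709536)/0.031440 = 2.731019
  θ̈ = (θ̇'−θ̇)/dt = (-1.368096877−-1.283702499)/0.031440 = -2.684300
  sinθ=-0.058363, cosθ=0.998295
  F = (M+m)·ẍ + m·l·cosθ·θ̈ − m·l·sinθ·θ̇² = 6.273115 + -1.164472 − -0.041793 = 5.150437
step 2→3:
  ẍ = (ẋ'−ẋ)/dt = (0.637657334−0.757572774)/0.031440 = -3.814104
  θ̈ = (θ̇'−θ̇)/dt = (-1.295741894−-1.368096877)/0.031440 = 2.301367
  sinθ=-0.098596, cosθ=0.995128
  F = (M+m)·ẍ + m·l·cosθ·θ̈ − m·l·sinθ·θ̇² = -8.760948 + 0.995184 − -0.080192 = -7.685572

F_0 = -9.059069 N
F_1 = 5.150437 N
F_2 = -7.685572 N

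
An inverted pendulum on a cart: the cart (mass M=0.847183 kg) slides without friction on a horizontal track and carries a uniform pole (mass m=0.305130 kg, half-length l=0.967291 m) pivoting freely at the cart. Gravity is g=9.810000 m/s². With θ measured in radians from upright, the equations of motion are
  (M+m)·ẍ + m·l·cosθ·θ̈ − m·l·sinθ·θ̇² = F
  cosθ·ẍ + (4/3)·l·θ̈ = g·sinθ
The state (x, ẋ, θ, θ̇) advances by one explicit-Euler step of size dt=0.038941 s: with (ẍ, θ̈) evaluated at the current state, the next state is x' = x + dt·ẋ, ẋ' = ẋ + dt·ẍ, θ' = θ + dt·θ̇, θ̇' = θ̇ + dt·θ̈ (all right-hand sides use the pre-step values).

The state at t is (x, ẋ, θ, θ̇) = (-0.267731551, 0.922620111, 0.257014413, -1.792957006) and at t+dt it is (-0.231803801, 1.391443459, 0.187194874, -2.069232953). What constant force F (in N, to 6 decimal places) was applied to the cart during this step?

ẍ = (ẋ'−ẋ)/dt = (1.391443459−0.922620111)/0.038941 = 12.039325
θ̈ = (θ̇'−θ̇)/dt = (-2.069232953−-1.792957006)/0.038941 = -7.094732
sinθ=0.254194, cosθ=0.967153
F = (M+m)·ẍ + m·l·cosθ·θ̈ − m·l·sinθ·θ̇² = 13.873071 + -2.025225 − 0.241183 = 11.606662

F = 11.606662 N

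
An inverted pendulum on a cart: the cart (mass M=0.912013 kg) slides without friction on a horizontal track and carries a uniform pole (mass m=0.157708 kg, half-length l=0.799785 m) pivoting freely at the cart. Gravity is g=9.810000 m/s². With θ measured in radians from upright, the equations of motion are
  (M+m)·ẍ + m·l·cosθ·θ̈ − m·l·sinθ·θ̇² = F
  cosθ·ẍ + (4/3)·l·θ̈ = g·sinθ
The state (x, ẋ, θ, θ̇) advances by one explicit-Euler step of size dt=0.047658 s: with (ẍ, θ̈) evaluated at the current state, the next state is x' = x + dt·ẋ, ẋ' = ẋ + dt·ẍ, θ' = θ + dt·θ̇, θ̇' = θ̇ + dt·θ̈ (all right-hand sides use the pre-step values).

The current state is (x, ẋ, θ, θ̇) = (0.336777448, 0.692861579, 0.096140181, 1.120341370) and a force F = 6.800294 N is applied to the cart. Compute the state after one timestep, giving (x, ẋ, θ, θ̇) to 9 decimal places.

sinθ=0.095992147, cosθ=0.995382091
temp = (F + m·l·θ̇²·sinθ)/(M+m) = (6.800294 + 0.015197195)/1.069721 = 6.371279235
θ̈ = (g·sinθ − cosθ·temp)/(l·(4/3 − m·cos²θ/(M+m))) = -5.687058434
ẍ = temp − m·l·θ̈·cosθ/(M+m) = 7.038752647
Euler: x'=0.336777448+0.047658·0.692861579=0.369797845, ẋ'=0.692861579+0.047658·7.038752647=1.028314453
       θ'=0.096140181+0.047658·1.120341370=0.149533410, θ̇'=1.120341370+0.047658·-5.687058434=0.849307539

(0.369797845, 1.028314453, 0.149533410, 0.849307539)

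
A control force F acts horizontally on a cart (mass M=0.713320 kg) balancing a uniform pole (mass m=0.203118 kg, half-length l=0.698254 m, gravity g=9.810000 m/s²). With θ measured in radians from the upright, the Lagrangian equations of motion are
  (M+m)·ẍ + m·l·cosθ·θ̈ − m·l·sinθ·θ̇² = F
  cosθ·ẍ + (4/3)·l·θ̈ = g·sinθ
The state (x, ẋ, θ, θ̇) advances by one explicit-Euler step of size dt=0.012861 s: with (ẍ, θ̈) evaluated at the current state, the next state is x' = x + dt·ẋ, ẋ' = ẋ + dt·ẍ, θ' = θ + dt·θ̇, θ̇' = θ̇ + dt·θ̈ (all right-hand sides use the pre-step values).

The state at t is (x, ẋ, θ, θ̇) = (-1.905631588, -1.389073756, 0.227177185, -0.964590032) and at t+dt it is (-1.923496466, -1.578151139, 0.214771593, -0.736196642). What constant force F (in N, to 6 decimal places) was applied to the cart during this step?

ẍ = (ẋ'−ẋ)/dt = (-1.578151139−-1.389073756)/0.012861 = -14.701608
θ̈ = (θ̇'−θ̇)/dt = (-0.736196642−-0.964590032)/0.012861 = 17.758603
sinθ=0.225228, cosθ=0.974306
F = (M+m)·ẍ + m·l·cosθ·θ̈ − m·l·sinθ·θ̇² = -13.473112 + 2.453952 − 0.029721 = -11.048882

F = -11.048882 N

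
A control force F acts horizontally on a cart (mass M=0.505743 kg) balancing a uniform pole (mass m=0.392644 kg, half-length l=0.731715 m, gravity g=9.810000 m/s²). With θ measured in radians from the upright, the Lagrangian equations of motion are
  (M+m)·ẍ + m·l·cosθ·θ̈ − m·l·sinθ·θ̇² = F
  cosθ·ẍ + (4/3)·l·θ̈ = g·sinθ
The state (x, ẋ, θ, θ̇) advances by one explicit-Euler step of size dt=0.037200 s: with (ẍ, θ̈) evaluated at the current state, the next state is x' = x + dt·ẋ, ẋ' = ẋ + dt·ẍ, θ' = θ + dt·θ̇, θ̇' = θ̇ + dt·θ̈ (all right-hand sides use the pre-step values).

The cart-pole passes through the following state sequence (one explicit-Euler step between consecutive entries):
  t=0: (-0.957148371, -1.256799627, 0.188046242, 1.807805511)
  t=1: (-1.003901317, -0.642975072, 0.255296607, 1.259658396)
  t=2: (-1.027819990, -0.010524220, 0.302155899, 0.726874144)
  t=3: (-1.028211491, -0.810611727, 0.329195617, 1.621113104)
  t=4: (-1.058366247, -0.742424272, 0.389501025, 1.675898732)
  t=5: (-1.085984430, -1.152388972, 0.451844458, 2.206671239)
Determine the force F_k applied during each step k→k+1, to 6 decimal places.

step 0→1:
  ẍ = (ẋ'−ẋ)/dt = (-0.642975072−-1.256799627)/0.037200 = 16.500660
  θ̈ = (θ̇'−θ̇)/dt = (1.259658396−1.807805511)/0.037200 = -14.735138
  sinθ=0.186940, cosθ=0.982371
  F = (M+m)·ẍ + m·l·cosθ·θ̈ − m·l·sinθ·θ̇² = 14.823979 + -4.158827 − 0.175528 = 10.489624
step 1→2:
  ẍ = (ẋ'−ẋ)/dt = (-0.010524220−-0.642975072)/0.037200 = 17.001367
  θ̈ = (θ̇'−θ̇)/dt = (0.726874144−1.259658396)/0.037200 = -14.322157
  sinθ=0.252532, cosθ=0.967588
  F = (M+m)·ẍ + m·l·cosθ·θ̈ − m·l·sinθ·θ̇² = 15.273807 + -3.981439 − 0.115123 = 11.177245
step 2→3:
  ẍ = (ẋ'−ẋ)/dt = (-0.810611727−-0.010524220)/0.037200 = -21.507729
  θ̈ = (θ̇'−θ̇)/dt = (1.621113104−0.726874144)/0.037200 = 24.038682
  sinθ=0.297579, cosθ=0.954697
  F = (M+m)·ẍ + m·l·cosθ·θ̈ − m·l·sinθ·θ̇² = -19.322264 + 6.593518 − 0.045171 = -12.773917
step 3→4:
  ẍ = (ẋ'−ẋ)/dt = (-0.742424272−-0.810611727)/0.037200 = 1.832996
  θ̈ = (θ̇'−θ̇)/dt = (1.675898732−1.621113104)/0.037200 = 1.472732
  sinθ=0.323282, cosθ=0.946303
  F = (M+m)·ẍ + m·l·cosθ·θ̈ − m·l·sinθ·θ̇² = 1.646740 + 0.400401 − 0.244089 = 1.803051
step 4→5:
  ẍ = (ẋ'−ẋ)/dt = (-1.152388972−-0.742424272)/0.037200 = -11.020556
  θ̈ = (θ̇'−θ̇)/dt = (2.206671239−1.675898732)/0.037200 = 14.268078
  sinθ=0.379727, cosθ=0.925099
  F = (M+m)·ẍ + m·l·cosθ·θ̈ − m·l·sinθ·θ̇² = -9.900725 + 3.792228 − 0.306413 = -6.414910

F_0 = 10.489624 N
F_1 = 11.177245 N
F_2 = -12.773917 N
F_3 = 1.803051 N
F_4 = -6.414910 N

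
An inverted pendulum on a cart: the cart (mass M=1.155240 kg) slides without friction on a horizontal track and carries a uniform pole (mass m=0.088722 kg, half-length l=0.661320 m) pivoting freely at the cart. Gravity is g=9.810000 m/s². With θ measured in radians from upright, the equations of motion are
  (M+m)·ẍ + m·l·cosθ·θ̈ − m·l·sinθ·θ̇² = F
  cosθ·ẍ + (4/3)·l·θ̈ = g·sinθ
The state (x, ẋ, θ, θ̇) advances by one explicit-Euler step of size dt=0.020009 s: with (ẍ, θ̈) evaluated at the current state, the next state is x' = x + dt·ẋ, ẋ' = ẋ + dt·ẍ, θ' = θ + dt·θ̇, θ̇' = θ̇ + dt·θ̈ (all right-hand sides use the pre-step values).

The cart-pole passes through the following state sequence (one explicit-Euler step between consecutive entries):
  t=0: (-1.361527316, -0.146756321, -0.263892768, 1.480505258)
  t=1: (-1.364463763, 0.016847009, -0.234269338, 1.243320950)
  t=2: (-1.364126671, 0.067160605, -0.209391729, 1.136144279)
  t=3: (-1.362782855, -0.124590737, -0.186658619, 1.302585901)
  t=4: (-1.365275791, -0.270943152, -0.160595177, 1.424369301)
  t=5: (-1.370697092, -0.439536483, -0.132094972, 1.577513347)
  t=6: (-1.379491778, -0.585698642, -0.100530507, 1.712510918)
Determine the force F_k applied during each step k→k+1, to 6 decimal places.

step 0→1:
  ẍ = (ẋ'−ẋ)/dt = (0.016847009−-0.146756321)/0.020009 = 8.176487
  θ̈ = (θ̇'−θ̇)/dt = (1.243320950−1.480505258)/0.020009 = -11.853881
  sinθ=-0.260841, cosθ=0.965382
  F = (M+m)·ẍ + m·l·cosθ·θ̈ − m·l·sinθ·θ̇² = 10.171239 + -0.671433 − -0.033546 = 9.533352
step 1→2:
  ẍ = (ẋ'−ẋ)/dt = (0.067160605−0.016847009)/0.020009 = 2.514548
  θ̈ = (θ̇'−θ̇)/dt = (1.136144279−1.243320950)/0.020009 = -5.356423
  sinθ=-0.232132, cosθ=0.972684
  F = (M+m)·ẍ + m·l·cosθ·θ̈ − m·l·sinθ·θ̇² = 3.128002 + -0.305696 − -0.021055 = 2.843361
step 2→3:
  ẍ = (ẋ'−ẋ)/dt = (-0.124590737−0.067160605)/0.020009 = -9.583255
  θ̈ = (θ̇'−θ̇)/dt = (1.302585901−1.136144279)/0.020009 = 8.318338
  sinθ=-0.207865, cosθ=0.978158
  F = (M+m)·ẍ + m·l·cosθ·θ̈ − m·l·sinθ·θ̇² = -11.921205 + 0.477407 − -0.015743 = -11.428055
step 3→4:
  ẍ = (ẋ'−ẋ)/dt = (-0.270943152−-0.124590737)/0.020009 = -7.314329
  θ̈ = (θ̇'−θ̇)/dt = (1.424369301−1.302585901)/0.020009 = 6.086431
  sinθ=-0.185577, cosθ=0.982630
  F = (M+m)·ẍ + m·l·cosθ·θ̈ − m·l·sinθ·θ̇² = -9.098748 + 0.350910 − -0.018475 = -8.729363
step 4→5:
  ẍ = (ẋ'−ẋ)/dt = (-0.439536483−-0.270943152)/0.020009 = -8.425875
  θ̈ = (θ̇'−θ̇)/dt = (1.577513347−1.424369301)/0.020009 = 7.653758
  sinθ=-0.159906, cosθ=0.987132
  F = (M+m)·ẍ + m·l·cosθ·θ̈ − m·l·sinθ·θ̇² = -10.481468 + 0.443295 − -0.019035 = -10.019138
step 5→6:
  ẍ = (ẋ'−ẋ)/dt = (-0.585698642−-0.439536483)/0.020009 = -7.304821
  θ̈ = (θ̇'−θ̇)/dt = (1.712510918−1.577513347)/0.020009 = 6.746842
  sinθ=-0.131711, cosθ=0.991288
  F = (M+m)·ẍ + m·l·cosθ·θ̈ − m·l·sinθ·θ̇² = -9.086919 + 0.392413 − -0.019231 = -8.675275

F_0 = 9.533352 N
F_1 = 2.843361 N
F_2 = -11.428055 N
F_3 = -8.729363 N
F_4 = -10.019138 N
F_5 = -8.675275 N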